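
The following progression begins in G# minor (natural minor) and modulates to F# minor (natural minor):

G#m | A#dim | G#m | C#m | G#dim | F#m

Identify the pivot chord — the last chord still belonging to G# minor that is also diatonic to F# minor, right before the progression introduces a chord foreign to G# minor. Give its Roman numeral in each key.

C#m — iv in G# minor, v in F# minor

Chords diatonic to G# minor: G#m, A#dim, B, C#m, D#m, E, F#.
Reading the progression, the first chord not in that set is G#dim, so the modulation leaves G# minor there.
The chord immediately before G#dim is C#m, which is diatonic to both keys: iv in G# minor and v in F# minor.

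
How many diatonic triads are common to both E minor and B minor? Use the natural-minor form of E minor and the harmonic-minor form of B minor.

3

Diatonic triads of E minor (natural minor): Em (i), F#dim (ii°), G (III), Am (iv), Bm (v), C (VI), D (VII).
Diatonic triads of B minor (harmonic minor): Bm (i), C#dim (ii°), Daug (III+), Em (iv), F# (V), G (VI), A#dim (vii°).
Matching root and quality in both lists: Em, G, Bm.
That gives 3 common triads.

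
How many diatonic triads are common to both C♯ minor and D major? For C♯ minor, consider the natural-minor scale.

Diatonic triads of C♯ minor (natural minor): C♯ minor (i), D♯ diminished (ii°), E major (III), F♯ minor (iv), G♯ minor (v), A major (VI), B major (VII).
Diatonic triads of D major: D major (I), E minor (ii), F♯ minor (iii), G major (IV), A major (V), B minor (vi), C♯ diminished (vii°).
Matching root and quality in both lists: F♯ minor, A major.
That gives 2 common triads.

2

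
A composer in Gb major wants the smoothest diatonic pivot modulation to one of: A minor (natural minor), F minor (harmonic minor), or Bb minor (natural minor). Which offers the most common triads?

Triads of Gb major: Gb major (I), Ab minor (ii), Bb minor (iii), Cb major (IV), Db major (V), Eb minor (vi), F diminished (vii°).
A minor (natural minor) shares 0: none.
F minor (harmonic minor) shares 2: Bbm, Db.
Bb minor (natural minor) shares 4: Gb, Bbm, Db, Ebm.
The most common triads (4) are shared with Bb minor.

Bb minor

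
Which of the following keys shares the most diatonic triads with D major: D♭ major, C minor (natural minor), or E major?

E major

Triads of D major: D (I), Em (ii), F♯m (iii), G (IV), A (V), Bm (vi), C♯dim (vii°).
D♭ major shares 0: none.
C minor (natural minor) shares 0: none.
E major shares 2: F♯m, A.
The most common triads (2) are shared with E major.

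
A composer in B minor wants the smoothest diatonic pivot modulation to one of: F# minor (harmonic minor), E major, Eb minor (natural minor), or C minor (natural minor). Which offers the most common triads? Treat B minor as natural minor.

F# minor

Triads of B minor (natural minor): B minor (i), C# diminished (ii°), D major (III), E minor (iv), F# minor (v), G major (VI), A major (VII).
F# minor (harmonic minor) shares 3: Bm, D, F#m.
E major shares 2: F#m, A.
Eb minor (natural minor) shares 0: none.
C minor (natural minor) shares 0: none.
The most common triads (3) are shared with F# minor.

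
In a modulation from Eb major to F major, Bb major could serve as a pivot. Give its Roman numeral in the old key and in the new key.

V in Eb major; IV in F major

The scale of Eb major is Eb F G Ab Bb C D; Bb is degree 5, and the triad built there (Bb-D-F) is major, so it is V.
The scale of F major is F G A Bb C D E; Bb is degree 4, and the triad built there (Bb-D-F) is major, so it is IV.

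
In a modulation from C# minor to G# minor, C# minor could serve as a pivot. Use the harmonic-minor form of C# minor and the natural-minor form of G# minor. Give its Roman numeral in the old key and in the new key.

i in C# minor; iv in G# minor

The scale of C# minor (harmonic minor) is C# D# E F# G# A B#; C# is degree 1, and the triad built there (C#-E-G#) is minor, so it is i.
The scale of G# minor (natural minor) is G# A# B C# D# E F#; C# is degree 4, and the triad built there (C#-E-G#) is minor, so it is iv.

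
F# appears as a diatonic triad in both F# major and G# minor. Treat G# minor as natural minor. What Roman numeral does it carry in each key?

I in F# major; VII in G# minor

The scale of F# major is F# G# A# B C# D# E#; F# is degree 1, and the triad built there (F#-A#-C#) is major, so it is I.
The scale of G# minor (natural minor) is G# A# B C# D# E F#; F# is degree 7, and the triad built there (F#-A#-C#) is major, so it is VII.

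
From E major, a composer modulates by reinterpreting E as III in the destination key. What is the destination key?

C♯ minor

The numeral III denotes a major triad on scale degree 3. With E on degree 3, the tonic of the new key is C♯.
Degree 3 carries a major triad in natural-minor keys, so the destination is C♯ minor.
Check: the diatonic triads of C♯ minor (natural minor) are C♯m (i), D♯dim (ii°), E (III), F♯m (iv), G♯m (v), A (VI), B (VII) — E is indeed III.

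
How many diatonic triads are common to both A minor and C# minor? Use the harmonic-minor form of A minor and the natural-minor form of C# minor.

1

Diatonic triads of A minor (harmonic minor): Am (i), Bdim (ii°), Caug (III+), Dm (iv), E (V), F (VI), G#dim (vii°).
Diatonic triads of C# minor (natural minor): C#m (i), D#dim (ii°), E (III), F#m (iv), G#m (v), A (VI), B (VII).
Matching root and quality in both lists: E.
That gives 1 common triad.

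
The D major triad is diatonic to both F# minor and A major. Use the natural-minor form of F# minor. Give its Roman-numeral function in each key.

VI in F# minor; IV in A major

The scale of F# minor (natural minor) is F# G# A B C# D E; D is degree 6, and the triad built there (D-F#-A) is major, so it is VI.
The scale of A major is A B C# D E F# G#; D is degree 4, and the triad built there (D-F#-A) is major, so it is IV.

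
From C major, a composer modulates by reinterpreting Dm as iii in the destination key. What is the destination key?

Bb major

The numeral iii denotes a minor triad on scale degree 3. With D on degree 3, the tonic of the new key is Bb.
Degree 3 carries a minor triad in major keys, so the destination is Bb major.
Check: the diatonic triads of Bb major are Bb (I), Cm (ii), Dm (iii), Eb (IV), F (V), Gm (vi), Adim (vii°) — Dm is indeed iii.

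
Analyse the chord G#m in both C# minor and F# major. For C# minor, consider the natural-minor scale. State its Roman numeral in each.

v in C# minor; ii in F# major

The scale of C# minor (natural minor) is C# D# E F# G# A B; G# is degree 5, and the triad built there (G#-B-D#) is minor, so it is v.
The scale of F# major is F# G# A# B C# D# E#; G# is degree 2, and the triad built there (G#-B-D#) is minor, so it is ii.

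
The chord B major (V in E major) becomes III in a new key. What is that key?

The numeral III denotes a major triad on scale degree 3. With B on degree 3, the tonic of the new key is G♯.
Degree 3 carries a major triad in natural-minor keys, so the destination is G♯ minor.
Check: the diatonic triads of G♯ minor (natural minor) are G♯m (i), A♯dim (ii°), B (III), C♯m (iv), D♯m (v), E (VI), F♯ (VII) — B major is indeed III.

G♯ minor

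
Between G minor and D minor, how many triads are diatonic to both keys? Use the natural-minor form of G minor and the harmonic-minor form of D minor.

Diatonic triads of G minor (natural minor): Gm (i), Adim (ii°), Bb (III), Cm (iv), Dm (v), Eb (VI), F (VII).
Diatonic triads of D minor (harmonic minor): Dm (i), Edim (ii°), Faug (III+), Gm (iv), A (V), Bb (VI), C#dim (vii°).
Matching root and quality in both lists: Gm, Bb, Dm.
That gives 3 common triads.

3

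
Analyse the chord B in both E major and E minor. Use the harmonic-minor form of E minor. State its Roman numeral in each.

V in E major; V in E minor

The scale of E major is E F# G# A B C# D#; B is degree 5, and the triad built there (B-D#-F#) is major, so it is V.
The scale of E minor (harmonic minor) is E F# G A B C D#; B is degree 5, and the triad built there (B-D#-F#) is major, so it is V.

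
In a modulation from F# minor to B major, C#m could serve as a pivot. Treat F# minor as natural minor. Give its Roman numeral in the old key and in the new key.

v in F# minor; ii in B major

The scale of F# minor (natural minor) is F# G# A B C# D E; C# is degree 5, and the triad built there (C#-E-G#) is minor, so it is v.
The scale of B major is B C# D# E F# G# A#; C# is degree 2, and the triad built there (C#-E-G#) is minor, so it is ii.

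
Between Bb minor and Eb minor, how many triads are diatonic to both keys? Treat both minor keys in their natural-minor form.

4

Diatonic triads of Bb minor (natural minor): Bbm (i), Cdim (ii°), Db (III), Ebm (iv), Fm (v), Gb (VI), Ab (VII).
Diatonic triads of Eb minor (natural minor): Ebm (i), Fdim (ii°), Gb (III), Abm (iv), Bbm (v), Cb (VI), Db (VII).
Matching root and quality in both lists: Bbm, Db, Ebm, Gb.
That gives 4 common triads.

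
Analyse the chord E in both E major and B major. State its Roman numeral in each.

The scale of E major is E F# G# A B C# D#; E is degree 1, and the triad built there (E-G#-B) is major, so it is I.
The scale of B major is B C# D# E F# G# A#; E is degree 4, and the triad built there (E-G#-B) is major, so it is IV.

I in E major; IV in B major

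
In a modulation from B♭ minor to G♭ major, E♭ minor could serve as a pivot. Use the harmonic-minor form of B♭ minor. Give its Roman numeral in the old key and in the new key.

The scale of B♭ minor (harmonic minor) is B♭ C D♭ E♭ F G♭ A; E♭ is degree 4, and the triad built there (E♭-G♭-B♭) is minor, so it is iv.
The scale of G♭ major is G♭ A♭ B♭ C♭ D♭ E♭ F; E♭ is degree 6, and the triad built there (E♭-G♭-B♭) is minor, so it is vi.

iv in B♭ minor; vi in G♭ major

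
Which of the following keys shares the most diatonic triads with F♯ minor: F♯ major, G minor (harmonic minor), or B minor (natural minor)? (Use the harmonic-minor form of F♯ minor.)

B minor

Triads of F♯ minor (harmonic minor): F♯m (i), G♯dim (ii°), Aaug (III+), Bm (iv), C♯ (V), D (VI), E♯dim (vii°).
F♯ major shares 2: C♯, E♯dim.
G minor (harmonic minor) shares 1: D.
B minor (natural minor) shares 3: F♯m, Bm, D.
The most common triads (3) are shared with B minor.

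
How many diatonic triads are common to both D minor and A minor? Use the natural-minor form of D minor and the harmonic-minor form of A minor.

3

Diatonic triads of D minor (natural minor): D minor (i), E diminished (ii°), F major (III), G minor (iv), A minor (v), Bb major (VI), C major (VII).
Diatonic triads of A minor (harmonic minor): A minor (i), B diminished (ii°), C augmented (III+), D minor (iv), E major (V), F major (VI), G# diminished (vii°).
Matching root and quality in both lists: D minor, F major, A minor.
That gives 3 common triads.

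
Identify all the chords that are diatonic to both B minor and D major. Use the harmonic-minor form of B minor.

Triads in B minor (harmonic minor): Bm (i), C♯dim (ii°), Daug (III+), Em (iv), F♯ (V), G (VI), A♯dim (vii°).
Triads in D major: D (I), Em (ii), F♯m (iii), G (IV), A (V), Bm (vi), C♯dim (vii°).
Shared triads with their functions: Bm (i in B minor, vi in D major); C♯dim (ii° in B minor, vii° in D major); Em (iv in B minor, ii in D major); G (VI in B minor, IV in D major).

Bm, C♯dim, Em, G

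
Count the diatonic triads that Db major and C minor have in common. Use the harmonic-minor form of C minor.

2

Diatonic triads of Db major: Db (I), Ebm (ii), Fm (iii), Gb (IV), Ab (V), Bbm (vi), Cdim (vii°).
Diatonic triads of C minor (harmonic minor): Cm (i), Ddim (ii°), Ebaug (III+), Fm (iv), G (V), Ab (VI), Bdim (vii°).
Matching root and quality in both lists: Fm, Ab.
That gives 2 common triads.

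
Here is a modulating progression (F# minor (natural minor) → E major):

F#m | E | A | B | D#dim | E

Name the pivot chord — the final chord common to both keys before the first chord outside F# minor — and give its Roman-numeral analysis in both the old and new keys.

Chords diatonic to F# minor: F#m, G#dim, A, Bm, C#m, D, E.
Reading the progression, the first chord not in that set is B, so the modulation leaves F# minor there.
The chord immediately before B is A, which is diatonic to both keys: III in F# minor and IV in E major.

A — III in F# minor, IV in E major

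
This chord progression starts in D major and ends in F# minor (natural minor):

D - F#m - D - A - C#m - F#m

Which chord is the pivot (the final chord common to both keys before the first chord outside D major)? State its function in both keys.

Chords diatonic to D major: D, Em, F#m, G, A, Bm, C#dim.
Reading the progression, the first chord not in that set is C#m, so the modulation leaves D major there.
The chord immediately before C#m is A, which is diatonic to both keys: V in D major and III in F# minor.

A — V in D major, III in F# minor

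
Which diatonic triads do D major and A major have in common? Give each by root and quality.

D, F#m, A, Bm

Triads in D major: D (I), Em (ii), F#m (iii), G (IV), A (V), Bm (vi), C#dim (vii°).
Triads in A major: A (I), Bm (ii), C#m (iii), D (IV), E (V), F#m (vi), G#dim (vii°).
Shared triads with their functions: D (I in D major, IV in A major); F#m (iii in D major, vi in A major); A (V in D major, I in A major); Bm (vi in D major, ii in A major).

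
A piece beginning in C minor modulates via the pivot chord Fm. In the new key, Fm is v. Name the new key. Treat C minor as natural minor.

Bb minor

The numeral v denotes a minor triad on scale degree 5. With F on degree 5, the tonic of the new key is Bb.
Degree 5 carries a minor triad in natural-minor keys, so the destination is Bb minor.
Check: the diatonic triads of Bb minor (natural minor) are Bbm (i), Cdim (ii°), Db (III), Ebm (iv), Fm (v), Gb (VI), Ab (VII) — Fm is indeed v.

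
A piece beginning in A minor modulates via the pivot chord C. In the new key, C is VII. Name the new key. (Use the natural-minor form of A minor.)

The numeral VII denotes a major triad on scale degree 7. With C on degree 7, the tonic of the new key is D.
Degree 7 carries a major triad in natural-minor keys, so the destination is D minor.
Check: the diatonic triads of D minor (natural minor) are Dm (i), Edim (ii°), F (III), Gm (iv), Am (v), Bb (VI), C (VII) — C is indeed VII.

D minor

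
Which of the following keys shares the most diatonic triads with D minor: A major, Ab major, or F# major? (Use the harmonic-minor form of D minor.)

Triads of D minor (harmonic minor): Dm (i), Edim (ii°), Faug (III+), Gm (iv), A (V), Bb (VI), C#dim (vii°).
A major shares 1: A.
Ab major shares 0: none.
F# major shares 0: none.
The most common triads (1) are shared with A major.

A major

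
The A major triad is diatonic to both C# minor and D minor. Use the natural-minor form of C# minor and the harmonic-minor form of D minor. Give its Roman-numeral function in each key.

The scale of C# minor (natural minor) is C# D# E F# G# A B; A is degree 6, and the triad built there (A-C#-E) is major, so it is VI.
The scale of D minor (harmonic minor) is D E F G A Bb C#; A is degree 5, and the triad built there (A-C#-E) is major, so it is V.

VI in C# minor; V in D minor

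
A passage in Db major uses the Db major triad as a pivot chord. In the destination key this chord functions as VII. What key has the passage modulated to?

Eb minor

The numeral VII denotes a major triad on scale degree 7. With Db on degree 7, the tonic of the new key is Eb.
Degree 7 carries a major triad in natural-minor keys, so the destination is Eb minor.
Check: the diatonic triads of Eb minor (natural minor) are Ebm (i), Fdim (ii°), Gb (III), Abm (iv), Bbm (v), Cb (VI), Db (VII) — Db major is indeed VII.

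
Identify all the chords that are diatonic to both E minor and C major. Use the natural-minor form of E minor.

Triads in E minor (natural minor): Em (i), F#dim (ii°), G (III), Am (iv), Bm (v), C (VI), D (VII).
Triads in C major: C (I), Dm (ii), Em (iii), F (IV), G (V), Am (vi), Bdim (vii°).
Shared triads with their functions: Em (i in E minor, iii in C major); G (III in E minor, V in C major); Am (iv in E minor, vi in C major); C (VI in E minor, I in C major).

Em, G, Am, C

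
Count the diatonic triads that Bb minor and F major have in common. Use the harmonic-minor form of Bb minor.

1

Diatonic triads of Bb minor (harmonic minor): Bbm (i), Cdim (ii°), Dbaug (III+), Ebm (iv), F (V), Gb (VI), Adim (vii°).
Diatonic triads of F major: F (I), Gm (ii), Am (iii), Bb (IV), C (V), Dm (vi), Edim (vii°).
Matching root and quality in both lists: F.
That gives 1 common triad.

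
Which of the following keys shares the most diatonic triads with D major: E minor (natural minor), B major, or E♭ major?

Triads of D major: D major (I), E minor (ii), F♯ minor (iii), G major (IV), A major (V), B minor (vi), C♯ diminished (vii°).
E minor (natural minor) shares 4: D, Em, G, Bm.
B major shares 0: none.
E♭ major shares 0: none.
The most common triads (4) are shared with E minor.

E minor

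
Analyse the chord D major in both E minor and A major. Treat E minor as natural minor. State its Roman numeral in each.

VII in E minor; IV in A major

The scale of E minor (natural minor) is E F# G A B C D; D is degree 7, and the triad built there (D-F#-A) is major, so it is VII.
The scale of A major is A B C# D E F# G#; D is degree 4, and the triad built there (D-F#-A) is major, so it is IV.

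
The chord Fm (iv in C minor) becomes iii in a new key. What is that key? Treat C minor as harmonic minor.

The numeral iii denotes a minor triad on scale degree 3. With F on degree 3, the tonic of the new key is Db.
Degree 3 carries a minor triad in major keys, so the destination is Db major.
Check: the diatonic triads of Db major are Db (I), Ebm (ii), Fm (iii), Gb (IV), Ab (V), Bbm (vi), Cdim (vii°) — Fm is indeed iii.

Db major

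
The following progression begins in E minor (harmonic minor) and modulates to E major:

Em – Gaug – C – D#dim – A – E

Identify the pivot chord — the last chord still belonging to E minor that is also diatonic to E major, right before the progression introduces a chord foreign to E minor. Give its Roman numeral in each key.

D#dim — vii° in E minor, vii° in E major

Chords diatonic to E minor: Em, F#dim, Gaug, Am, B, C, D#dim.
Reading the progression, the first chord not in that set is A, so the modulation leaves E minor there.
The chord immediately before A is D#dim, which is diatonic to both keys: vii° in E minor and vii° in E major.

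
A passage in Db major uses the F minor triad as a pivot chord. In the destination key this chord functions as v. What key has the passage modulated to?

Bb minor

The numeral v denotes a minor triad on scale degree 5. With F on degree 5, the tonic of the new key is Bb.
Degree 5 carries a minor triad in natural-minor keys, so the destination is Bb minor.
Check: the diatonic triads of Bb minor (natural minor) are Bbm (i), Cdim (ii°), Db (III), Ebm (iv), Fm (v), Gb (VI), Ab (VII) — F minor is indeed v.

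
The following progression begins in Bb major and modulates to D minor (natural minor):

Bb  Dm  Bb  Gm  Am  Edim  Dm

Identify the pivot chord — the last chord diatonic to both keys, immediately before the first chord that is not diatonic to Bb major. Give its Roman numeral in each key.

Chords diatonic to Bb major: Bb, Cm, Dm, Eb, F, Gm, Adim.
Reading the progression, the first chord not in that set is Am, so the modulation leaves Bb major there.
The chord immediately before Am is Gm, which is diatonic to both keys: vi in Bb major and iv in D minor.

Gm — vi in Bb major, iv in D minor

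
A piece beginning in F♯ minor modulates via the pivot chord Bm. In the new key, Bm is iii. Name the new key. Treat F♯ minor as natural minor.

The numeral iii denotes a minor triad on scale degree 3. With B on degree 3, the tonic of the new key is G.
Degree 3 carries a minor triad in major keys, so the destination is G major.
Check: the diatonic triads of G major are G (I), Am (ii), Bm (iii), C (IV), D (V), Em (vi), F♯dim (vii°) — Bm is indeed iii.

G major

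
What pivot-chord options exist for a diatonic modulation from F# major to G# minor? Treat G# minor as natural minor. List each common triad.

F#, G#m, B, D#m

Triads in F# major: F# major (I), G# minor (ii), A# minor (iii), B major (IV), C# major (V), D# minor (vi), E# diminished (vii°).
Triads in G# minor (natural minor): G# minor (i), A# diminished (ii°), B major (III), C# minor (iv), D# minor (v), E major (VI), F# major (VII).
Shared triads with their functions: F# major (I in F# major, VII in G# minor); G# minor (ii in F# major, i in G# minor); B major (IV in F# major, III in G# minor); D# minor (vi in F# major, v in G# minor).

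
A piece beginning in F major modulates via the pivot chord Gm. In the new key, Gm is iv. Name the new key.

The numeral iv denotes a minor triad on scale degree 4. With G on degree 4, the tonic of the new key is D.
Degree 4 carries a minor triad in minor keys, so the destination is D minor.
Check: the diatonic triads of D minor (natural minor) are Dm (i), Edim (ii°), F (III), Gm (iv), Am (v), B♭ (VI), C (VII) — Gm is indeed iv.

D minor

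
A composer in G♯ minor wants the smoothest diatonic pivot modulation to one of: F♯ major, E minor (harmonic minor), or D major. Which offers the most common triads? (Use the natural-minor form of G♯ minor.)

F♯ major

Triads of G♯ minor (natural minor): G♯ minor (i), A♯ diminished (ii°), B major (III), C♯ minor (iv), D♯ minor (v), E major (VI), F♯ major (VII).
F♯ major shares 4: G♯m, B, D♯m, F♯.
E minor (harmonic minor) shares 1: B.
D major shares 0: none.
The most common triads (4) are shared with F♯ major.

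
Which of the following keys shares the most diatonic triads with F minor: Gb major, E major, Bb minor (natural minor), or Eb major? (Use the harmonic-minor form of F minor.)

Triads of F minor (harmonic minor): F minor (i), G diminished (ii°), Ab augmented (III+), Bb minor (iv), C major (V), Db major (VI), E diminished (vii°).
Gb major shares 2: Bbm, Db.
E major shares 0: none.
Bb minor (natural minor) shares 3: Fm, Bbm, Db.
Eb major shares 1: Fm.
The most common triads (3) are shared with Bb minor.

Bb minor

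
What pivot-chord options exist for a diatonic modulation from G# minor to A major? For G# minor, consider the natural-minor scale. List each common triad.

Triads in G# minor (natural minor): G# minor (i), A# diminished (ii°), B major (III), C# minor (iv), D# minor (v), E major (VI), F# major (VII).
Triads in A major: A major (I), B minor (ii), C# minor (iii), D major (IV), E major (V), F# minor (vi), G# diminished (vii°).
Shared triads with their functions: C# minor (iv in G# minor, iii in A major); E major (VI in G# minor, V in A major).

C#m, E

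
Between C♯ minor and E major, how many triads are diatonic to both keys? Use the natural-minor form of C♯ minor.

Diatonic triads of C♯ minor (natural minor): C♯m (i), D♯dim (ii°), E (III), F♯m (iv), G♯m (v), A (VI), B (VII).
Diatonic triads of E major: E (I), F♯m (ii), G♯m (iii), A (IV), B (V), C♯m (vi), D♯dim (vii°).
Matching root and quality in both lists: C♯m, D♯dim, E, F♯m, G♯m, A, B.
That gives 7 common triads.

7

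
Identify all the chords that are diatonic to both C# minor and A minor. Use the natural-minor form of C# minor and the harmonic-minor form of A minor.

Triads in C# minor (natural minor): C# minor (i), D# diminished (ii°), E major (III), F# minor (iv), G# minor (v), A major (VI), B major (VII).
Triads in A minor (harmonic minor): A minor (i), B diminished (ii°), C augmented (III+), D minor (iv), E major (V), F major (VI), G# diminished (vii°).
Shared triads with their functions: E major (III in C# minor, V in A minor).

E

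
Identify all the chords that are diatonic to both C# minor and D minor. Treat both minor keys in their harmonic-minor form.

A

Triads in C# minor (harmonic minor): C#m (i), D#dim (ii°), Eaug (III+), F#m (iv), G# (V), A (VI), B#dim (vii°).
Triads in D minor (harmonic minor): Dm (i), Edim (ii°), Faug (III+), Gm (iv), A (V), Bb (VI), C#dim (vii°).
Shared triads with their functions: A (VI in C# minor, V in D minor).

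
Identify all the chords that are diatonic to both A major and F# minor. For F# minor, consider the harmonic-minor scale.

Triads in A major: A (I), Bm (ii), C#m (iii), D (IV), E (V), F#m (vi), G#dim (vii°).
Triads in F# minor (harmonic minor): F#m (i), G#dim (ii°), Aaug (III+), Bm (iv), C# (V), D (VI), E#dim (vii°).
Shared triads with their functions: Bm (ii in A major, iv in F# minor); D (IV in A major, VI in F# minor); F#m (vi in A major, i in F# minor); G#dim (vii° in A major, ii° in F# minor).

Bm, D, F#m, G#dim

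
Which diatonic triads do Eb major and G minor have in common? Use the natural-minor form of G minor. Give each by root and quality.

Triads in Eb major: Eb major (I), F minor (ii), G minor (iii), Ab major (IV), Bb major (V), C minor (vi), D diminished (vii°).
Triads in G minor (natural minor): G minor (i), A diminished (ii°), Bb major (III), C minor (iv), D minor (v), Eb major (VI), F major (VII).
Shared triads with their functions: Eb major (I in Eb major, VI in G minor); G minor (iii in Eb major, i in G minor); Bb major (V in Eb major, III in G minor); C minor (vi in Eb major, iv in G minor).

Eb, Gm, Bb, Cm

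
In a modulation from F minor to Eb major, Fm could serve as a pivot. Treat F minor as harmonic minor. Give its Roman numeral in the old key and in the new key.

The scale of F minor (harmonic minor) is F G Ab Bb C Db E; F is degree 1, and the triad built there (F-Ab-C) is minor, so it is i.
The scale of Eb major is Eb F G Ab Bb C D; F is degree 2, and the triad built there (F-Ab-C) is minor, so it is ii.

i in F minor; ii in Eb major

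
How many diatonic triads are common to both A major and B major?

2

Diatonic triads of A major: A major (I), B minor (ii), C# minor (iii), D major (IV), E major (V), F# minor (vi), G# diminished (vii°).
Diatonic triads of B major: B major (I), C# minor (ii), D# minor (iii), E major (IV), F# major (V), G# minor (vi), A# diminished (vii°).
Matching root and quality in both lists: C# minor, E major.
That gives 2 common triads.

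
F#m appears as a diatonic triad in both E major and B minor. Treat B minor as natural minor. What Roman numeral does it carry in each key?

The scale of E major is E F# G# A B C# D#; F# is degree 2, and the triad built there (F#-A-C#) is minor, so it is ii.
The scale of B minor (natural minor) is B C# D E F# G A; F# is degree 5, and the triad built there (F#-A-C#) is minor, so it is v.

ii in E major; v in B minor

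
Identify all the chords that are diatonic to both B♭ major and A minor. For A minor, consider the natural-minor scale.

Triads in B♭ major: B♭ (I), Cm (ii), Dm (iii), E♭ (IV), F (V), Gm (vi), Adim (vii°).
Triads in A minor (natural minor): Am (i), Bdim (ii°), C (III), Dm (iv), Em (v), F (VI), G (VII).
Shared triads with their functions: Dm (iii in B♭ major, iv in A minor); F (V in B♭ major, VI in A minor).

Dm, F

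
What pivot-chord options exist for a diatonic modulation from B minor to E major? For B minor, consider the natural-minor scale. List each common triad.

Triads in B minor (natural minor): B minor (i), C# diminished (ii°), D major (III), E minor (iv), F# minor (v), G major (VI), A major (VII).
Triads in E major: E major (I), F# minor (ii), G# minor (iii), A major (IV), B major (V), C# minor (vi), D# diminished (vii°).
Shared triads with their functions: F# minor (v in B minor, ii in E major); A major (VII in B minor, IV in E major).

F#m, A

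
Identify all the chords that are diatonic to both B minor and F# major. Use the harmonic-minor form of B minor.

Triads in B minor (harmonic minor): Bm (i), C#dim (ii°), Daug (III+), Em (iv), F# (V), G (VI), A#dim (vii°).
Triads in F# major: F# (I), G#m (ii), A#m (iii), B (IV), C# (V), D#m (vi), E#dim (vii°).
Shared triads with their functions: F# (V in B minor, I in F# major).

F#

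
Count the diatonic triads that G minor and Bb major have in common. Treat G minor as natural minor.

Diatonic triads of G minor (natural minor): Gm (i), Adim (ii°), Bb (III), Cm (iv), Dm (v), Eb (VI), F (VII).
Diatonic triads of Bb major: Bb (I), Cm (ii), Dm (iii), Eb (IV), F (V), Gm (vi), Adim (vii°).
Matching root and quality in both lists: Gm, Adim, Bb, Cm, Dm, Eb, F.
That gives 7 common triads.

7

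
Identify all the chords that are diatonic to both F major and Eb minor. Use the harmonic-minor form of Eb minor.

Triads in F major: F (I), Gm (ii), Am (iii), Bb (IV), C (V), Dm (vi), Edim (vii°).
Triads in Eb minor (harmonic minor): Ebm (i), Fdim (ii°), Gbaug (III+), Abm (iv), Bb (V), Cb (VI), Ddim (vii°).
Shared triads with their functions: Bb (IV in F major, V in Eb minor).

Bb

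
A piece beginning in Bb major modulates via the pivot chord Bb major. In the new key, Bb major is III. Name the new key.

G minor

The numeral III denotes a major triad on scale degree 3. With Bb on degree 3, the tonic of the new key is G.
Degree 3 carries a major triad in natural-minor keys, so the destination is G minor.
Check: the diatonic triads of G minor (natural minor) are Gm (i), Adim (ii°), Bb (III), Cm (iv), Dm (v), Eb (VI), F (VII) — Bb major is indeed III.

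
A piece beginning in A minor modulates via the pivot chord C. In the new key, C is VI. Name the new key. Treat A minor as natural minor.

E minor

The numeral VI denotes a major triad on scale degree 6. With C on degree 6, the tonic of the new key is E.
Degree 6 carries a major triad in minor keys, so the destination is E minor.
Check: the diatonic triads of E minor (natural minor) are Em (i), F#dim (ii°), G (III), Am (iv), Bm (v), C (VI), D (VII) — C is indeed VI.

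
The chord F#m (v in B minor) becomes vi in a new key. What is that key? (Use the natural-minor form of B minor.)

The numeral vi denotes a minor triad on scale degree 6. With F# on degree 6, the tonic of the new key is A.
Degree 6 carries a minor triad in major keys, so the destination is A major.
Check: the diatonic triads of A major are A (I), Bm (ii), C#m (iii), D (IV), E (V), F#m (vi), G#dim (vii°) — F#m is indeed vi.

A major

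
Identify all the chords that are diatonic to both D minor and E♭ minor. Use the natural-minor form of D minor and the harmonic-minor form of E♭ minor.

B♭

Triads in D minor (natural minor): Dm (i), Edim (ii°), F (III), Gm (iv), Am (v), B♭ (VI), C (VII).
Triads in E♭ minor (harmonic minor): E♭m (i), Fdim (ii°), G♭aug (III+), A♭m (iv), B♭ (V), C♭ (VI), Ddim (vii°).
Shared triads with their functions: B♭ (VI in D minor, V in E♭ minor).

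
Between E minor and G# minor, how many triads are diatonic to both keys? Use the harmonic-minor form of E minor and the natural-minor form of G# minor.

Diatonic triads of E minor (harmonic minor): Em (i), F#dim (ii°), Gaug (III+), Am (iv), B (V), C (VI), D#dim (vii°).
Diatonic triads of G# minor (natural minor): G#m (i), A#dim (ii°), B (III), C#m (iv), D#m (v), E (VI), F# (VII).
Matching root and quality in both lists: B.
That gives 1 common triad.

1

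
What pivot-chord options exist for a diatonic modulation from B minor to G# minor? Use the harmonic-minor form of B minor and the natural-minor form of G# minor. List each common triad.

F#, A#dim

Triads in B minor (harmonic minor): Bm (i), C#dim (ii°), Daug (III+), Em (iv), F# (V), G (VI), A#dim (vii°).
Triads in G# minor (natural minor): G#m (i), A#dim (ii°), B (III), C#m (iv), D#m (v), E (VI), F# (VII).
Shared triads with their functions: F# (V in B minor, VII in G# minor); A#dim (vii° in B minor, ii° in G# minor).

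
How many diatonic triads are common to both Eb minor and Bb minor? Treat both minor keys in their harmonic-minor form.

Diatonic triads of Eb minor (harmonic minor): Ebm (i), Fdim (ii°), Gbaug (III+), Abm (iv), Bb (V), Cb (VI), Ddim (vii°).
Diatonic triads of Bb minor (harmonic minor): Bbm (i), Cdim (ii°), Dbaug (III+), Ebm (iv), F (V), Gb (VI), Adim (vii°).
Matching root and quality in both lists: Ebm.
That gives 1 common triad.

1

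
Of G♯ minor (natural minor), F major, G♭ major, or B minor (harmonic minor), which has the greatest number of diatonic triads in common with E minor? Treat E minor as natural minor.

B minor

Triads of E minor (natural minor): E minor (i), F♯ diminished (ii°), G major (III), A minor (iv), B minor (v), C major (VI), D major (VII).
G♯ minor (natural minor) shares 0: none.
F major shares 2: Am, C.
G♭ major shares 0: none.
B minor (harmonic minor) shares 3: Em, G, Bm.
The most common triads (3) are shared with B minor.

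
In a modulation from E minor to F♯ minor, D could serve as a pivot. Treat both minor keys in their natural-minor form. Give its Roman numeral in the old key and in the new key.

VII in E minor; VI in F♯ minor

The scale of E minor (natural minor) is E F♯ G A B C D; D is degree 7, and the triad built there (D-F♯-A) is major, so it is VII.
The scale of F♯ minor (natural minor) is F♯ G♯ A B C♯ D E; D is degree 6, and the triad built there (D-F♯-A) is major, so it is VI.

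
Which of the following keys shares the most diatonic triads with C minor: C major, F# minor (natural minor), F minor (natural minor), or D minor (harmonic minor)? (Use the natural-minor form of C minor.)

Triads of C minor (natural minor): C minor (i), D diminished (ii°), Eb major (III), F minor (iv), G minor (v), Ab major (VI), Bb major (VII).
C major shares 0: none.
F# minor (natural minor) shares 0: none.
F minor (natural minor) shares 4: Cm, Eb, Fm, Ab.
D minor (harmonic minor) shares 2: Gm, Bb.
The most common triads (4) are shared with F minor.

F minor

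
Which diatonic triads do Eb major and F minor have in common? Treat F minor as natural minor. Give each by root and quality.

Triads in Eb major: Eb (I), Fm (ii), Gm (iii), Ab (IV), Bb (V), Cm (vi), Ddim (vii°).
Triads in F minor (natural minor): Fm (i), Gdim (ii°), Ab (III), Bbm (iv), Cm (v), Db (VI), Eb (VII).
Shared triads with their functions: Eb (I in Eb major, VII in F minor); Fm (ii in Eb major, i in F minor); Ab (IV in Eb major, III in F minor); Cm (vi in Eb major, v in F minor).

Eb, Fm, Ab, Cm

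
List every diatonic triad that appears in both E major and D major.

F#m, A

Triads in E major: E major (I), F# minor (ii), G# minor (iii), A major (IV), B major (V), C# minor (vi), D# diminished (vii°).
Triads in D major: D major (I), E minor (ii), F# minor (iii), G major (IV), A major (V), B minor (vi), C# diminished (vii°).
Shared triads with their functions: F# minor (ii in E major, iii in D major); A major (IV in E major, V in D major).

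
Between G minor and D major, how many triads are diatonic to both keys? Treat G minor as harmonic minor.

Diatonic triads of G minor (harmonic minor): G minor (i), A diminished (ii°), Bb augmented (III+), C minor (iv), D major (V), Eb major (VI), F# diminished (vii°).
Diatonic triads of D major: D major (I), E minor (ii), F# minor (iii), G major (IV), A major (V), B minor (vi), C# diminished (vii°).
Matching root and quality in both lists: D major.
That gives 1 common triad.

1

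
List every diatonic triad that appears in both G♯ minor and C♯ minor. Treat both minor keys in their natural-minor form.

Triads in G♯ minor (natural minor): G♯ minor (i), A♯ diminished (ii°), B major (III), C♯ minor (iv), D♯ minor (v), E major (VI), F♯ major (VII).
Triads in C♯ minor (natural minor): C♯ minor (i), D♯ diminished (ii°), E major (III), F♯ minor (iv), G♯ minor (v), A major (VI), B major (VII).
Shared triads with their functions: G♯ minor (i in G♯ minor, v in C♯ minor); B major (III in G♯ minor, VII in C♯ minor); C♯ minor (iv in G♯ minor, i in C♯ minor); E major (VI in G♯ minor, III in C♯ minor).

G♯m, B, C♯m, E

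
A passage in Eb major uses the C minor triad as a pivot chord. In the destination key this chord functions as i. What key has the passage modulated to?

C minor

The numeral i denotes a minor triad on scale degree 1. With C on degree 1, the tonic of the new key is C.
Degree 1 carries a minor triad in minor keys, so the destination is C minor.
Check: the diatonic triads of C minor (natural minor) are Cm (i), Ddim (ii°), Eb (III), Fm (iv), Gm (v), Ab (VI), Bb (VII) — C minor is indeed i.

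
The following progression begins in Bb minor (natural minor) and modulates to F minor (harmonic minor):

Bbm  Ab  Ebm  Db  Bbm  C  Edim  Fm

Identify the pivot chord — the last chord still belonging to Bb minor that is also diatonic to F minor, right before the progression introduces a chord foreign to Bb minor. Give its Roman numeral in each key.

Chords diatonic to Bb minor: Bbm, Cdim, Db, Ebm, Fm, Gb, Ab.
Reading the progression, the first chord not in that set is C, so the modulation leaves Bb minor there.
The chord immediately before C is Bbm, which is diatonic to both keys: i in Bb minor and iv in F minor.

Bbm — i in Bb minor, iv in F minor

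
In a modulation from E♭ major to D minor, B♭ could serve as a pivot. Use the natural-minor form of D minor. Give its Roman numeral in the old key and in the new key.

The scale of E♭ major is E♭ F G A♭ B♭ C D; B♭ is degree 5, and the triad built there (B♭-D-F) is major, so it is V.
The scale of D minor (natural minor) is D E F G A B♭ C; B♭ is degree 6, and the triad built there (B♭-D-F) is major, so it is VI.

V in E♭ major; VI in D minor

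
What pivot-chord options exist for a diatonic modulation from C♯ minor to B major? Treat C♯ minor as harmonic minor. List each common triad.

Triads in C♯ minor (harmonic minor): C♯m (i), D♯dim (ii°), Eaug (III+), F♯m (iv), G♯ (V), A (VI), B♯dim (vii°).
Triads in B major: B (I), C♯m (ii), D♯m (iii), E (IV), F♯ (V), G♯m (vi), A♯dim (vii°).
Shared triads with their functions: C♯m (i in C♯ minor, ii in B major).

C♯m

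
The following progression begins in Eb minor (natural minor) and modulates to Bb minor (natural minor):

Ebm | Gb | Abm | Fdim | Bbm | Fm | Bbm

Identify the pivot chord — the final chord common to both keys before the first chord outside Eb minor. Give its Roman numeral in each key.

Chords diatonic to Eb minor: Ebm, Fdim, Gb, Abm, Bbm, Cb, Db.
Reading the progression, the first chord not in that set is Fm, so the modulation leaves Eb minor there.
The chord immediately before Fm is Bbm, which is diatonic to both keys: v in Eb minor and i in Bb minor.

Bbm — v in Eb minor, i in Bb minor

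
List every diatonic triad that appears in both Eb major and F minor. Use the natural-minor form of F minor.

Eb, Fm, Ab, Cm

Triads in Eb major: Eb (I), Fm (ii), Gm (iii), Ab (IV), Bb (V), Cm (vi), Ddim (vii°).
Triads in F minor (natural minor): Fm (i), Gdim (ii°), Ab (III), Bbm (iv), Cm (v), Db (VI), Eb (VII).
Shared triads with their functions: Eb (I in Eb major, VII in F minor); Fm (ii in Eb major, i in F minor); Ab (IV in Eb major, III in F minor); Cm (vi in Eb major, v in F minor).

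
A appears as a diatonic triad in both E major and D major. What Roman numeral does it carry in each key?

IV in E major; V in D major

The scale of E major is E F# G# A B C# D#; A is degree 4, and the triad built there (A-C#-E) is major, so it is IV.
The scale of D major is D E F# G A B C#; A is degree 5, and the triad built there (A-C#-E) is major, so it is V.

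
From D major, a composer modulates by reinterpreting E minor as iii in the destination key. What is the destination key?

The numeral iii denotes a minor triad on scale degree 3. With E on degree 3, the tonic of the new key is C.
Degree 3 carries a minor triad in major keys, so the destination is C major.
Check: the diatonic triads of C major are C (I), Dm (ii), Em (iii), F (IV), G (V), Am (vi), Bdim (vii°) — E minor is indeed iii.

C major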